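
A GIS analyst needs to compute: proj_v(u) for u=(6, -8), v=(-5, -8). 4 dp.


u.v = 34, |v| = sqrt(89) = 9.434
Scalar projection = u.v / |v| = 34 / sqrt(89) = 3.604

3.604


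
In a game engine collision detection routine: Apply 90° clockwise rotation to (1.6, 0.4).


90° CW: (x,y) -> (y, -x)
(1.6,0.4) -> (0.4, -1.6)

(0.4, -1.6)


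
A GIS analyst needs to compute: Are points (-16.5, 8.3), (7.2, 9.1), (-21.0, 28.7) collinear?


Cross product: (7.2-(-16.5))*(28.7-8.3) - (9.1-8.3)*((-21)-(-16.5))
= 487.08

No, not collinear


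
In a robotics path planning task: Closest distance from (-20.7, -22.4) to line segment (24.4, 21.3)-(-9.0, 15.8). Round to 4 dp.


Project P onto AB: t = 1 (clamped to [0,1])
Closest point on segment: (-9, 15.8)
Distance: 39.9516

39.9516


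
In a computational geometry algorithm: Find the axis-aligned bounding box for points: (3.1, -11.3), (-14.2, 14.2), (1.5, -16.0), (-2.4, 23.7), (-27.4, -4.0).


x range: [-27.4, 3.1]
y range: [-16, 23.7]
Bounding box: (-27.4,-16) to (3.1,23.7)

(-27.4,-16) to (3.1,23.7)


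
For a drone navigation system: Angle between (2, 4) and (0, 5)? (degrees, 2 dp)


u.v = 20, |u| = sqrt(20) = 4.4721, |v| = sqrt(25) = 5
cos(theta) = u.v/(|u||v|) = 20/sqrt(500) = 0.894427
theta = acos(0.894427) = 26.57 degrees

26.57 degrees


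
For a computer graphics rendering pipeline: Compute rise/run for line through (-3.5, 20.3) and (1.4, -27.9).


slope = (y2-y1)/(x2-x1) = ((-27.9)-20.3)/(1.4-(-3.5)) = (-48.2)/4.9 = -9.8367

-9.8367


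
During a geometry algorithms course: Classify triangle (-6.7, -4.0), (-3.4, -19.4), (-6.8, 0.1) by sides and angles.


Side lengths squared: AB^2=248.05, BC^2=391.81, CA^2=16.82
Sorted: [16.82, 248.05, 391.81]
By sides: Scalene, By angles: Obtuse

Scalene, Obtuse


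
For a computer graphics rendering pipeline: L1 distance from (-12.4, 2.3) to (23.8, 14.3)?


|(-12.4)-23.8| + |2.3-14.3| = 36.2 + 12 = 48.2

48.2


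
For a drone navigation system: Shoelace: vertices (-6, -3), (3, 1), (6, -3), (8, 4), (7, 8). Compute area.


Shoelace sum: ((-6)*1 - 3*(-3)) + (3*(-3) - 6*1) + (6*4 - 8*(-3)) + (8*8 - 7*4) + (7*(-3) - (-6)*8)
= 99
Area = |99|/2 = 49.5

49.5


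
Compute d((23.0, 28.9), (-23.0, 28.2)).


dx=-46, dy=-0.7
d^2 = (-46)^2 + (-0.7)^2 = 2116.49
d = sqrt(2116.49) = 46.0053

46.0053


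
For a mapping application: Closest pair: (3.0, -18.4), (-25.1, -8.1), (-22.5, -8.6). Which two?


d(P0,P1) = 29.9282, d(P0,P2) = 27.3183, d(P1,P2) = 2.6476
Closest: P1 and P2

Closest pair: (-25.1, -8.1) and (-22.5, -8.6), distance = 2.6476


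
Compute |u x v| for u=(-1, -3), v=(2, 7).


|u x v| = |(-1)*7 - (-3)*2|
= |(-7) - (-6)| = 1

1


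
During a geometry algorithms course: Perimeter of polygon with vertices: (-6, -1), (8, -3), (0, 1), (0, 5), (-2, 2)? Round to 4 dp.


Sides: (-6, -1)->(8, -3): sqrt(200) = 14.142136, (8, -3)->(0, 1): sqrt(80) = 8.944272, (0, 1)->(0, 5): sqrt(16) = 4, (0, 5)->(-2, 2): sqrt(13) = 3.605551, (-2, 2)->(-6, -1): sqrt(25) = 5
Sum = 35.691959
Perimeter = 35.692

35.692


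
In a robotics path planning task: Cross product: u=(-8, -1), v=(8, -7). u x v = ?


u x v = u_x*v_y - u_y*v_x = (-8)*(-7) - (-1)*8
= 56 - (-8) = 64

64


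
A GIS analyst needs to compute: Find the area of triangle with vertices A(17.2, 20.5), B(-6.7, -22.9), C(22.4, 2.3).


Area = |x_A(y_B-y_C) + x_B(y_C-y_A) + x_C(y_A-y_B)|/2
= |(-433.44) + 121.94 + 972.16|/2
= 660.66/2 = 330.33

330.33


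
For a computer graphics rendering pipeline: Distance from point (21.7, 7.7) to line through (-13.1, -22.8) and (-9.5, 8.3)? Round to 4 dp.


|cross product| = 972.48
|line direction| = sqrt(980.17) = 31.3077
Distance = 972.48/sqrt(980.17) = 31.062

31.062


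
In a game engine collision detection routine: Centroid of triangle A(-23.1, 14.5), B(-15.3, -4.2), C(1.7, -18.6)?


Centroid = ((x_A+x_B+x_C)/3, (y_A+y_B+y_C)/3)
= (((-23.1)+(-15.3)+1.7)/3, (14.5+(-4.2)+(-18.6))/3)
= (-12.2333, -2.7667)

(-12.2333, -2.7667)


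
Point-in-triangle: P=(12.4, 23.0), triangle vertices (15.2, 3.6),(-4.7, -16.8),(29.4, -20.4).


Cross products: AB x AP = -443.18, BC x BP = 1418.74, CA x CP = -208.28
All same sign? no

No, outside


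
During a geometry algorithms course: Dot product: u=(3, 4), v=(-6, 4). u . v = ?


u . v = u_x*v_x + u_y*v_y = 3*(-6) + 4*4
= (-18) + 16 = -2

-2


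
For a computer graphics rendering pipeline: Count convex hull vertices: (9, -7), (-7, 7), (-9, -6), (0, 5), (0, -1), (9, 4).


Convex hull vertices (CCW): (-9, -6), (9, -7), (9, 4), (-7, 7)
Count = 4

4


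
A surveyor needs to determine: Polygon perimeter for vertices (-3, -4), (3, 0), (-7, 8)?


Sides: (-3, -4)->(3, 0): sqrt(52) = 7.211103, (3, 0)->(-7, 8): sqrt(164) = 12.806248, (-7, 8)->(-3, -4): sqrt(160) = 12.649111
Sum = 32.666462
Perimeter = 32.6665

32.6665


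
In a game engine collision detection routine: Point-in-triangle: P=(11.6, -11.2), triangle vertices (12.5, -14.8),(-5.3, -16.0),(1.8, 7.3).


Cross products: AB x AP = -65.16, BC x BP = -359.69, CA x CP = 18.63
All same sign? no

No, outside


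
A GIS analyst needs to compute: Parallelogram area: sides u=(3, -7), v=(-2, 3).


|u x v| = |3*3 - (-7)*(-2)|
= |9 - 14| = 5

5


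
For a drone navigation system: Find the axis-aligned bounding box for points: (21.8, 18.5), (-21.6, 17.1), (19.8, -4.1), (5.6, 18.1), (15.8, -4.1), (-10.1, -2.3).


x range: [-21.6, 21.8]
y range: [-4.1, 18.5]
Bounding box: (-21.6,-4.1) to (21.8,18.5)

(-21.6,-4.1) to (21.8,18.5)


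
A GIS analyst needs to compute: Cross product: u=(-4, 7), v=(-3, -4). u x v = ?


u x v = u_x*v_y - u_y*v_x = (-4)*(-4) - 7*(-3)
= 16 - (-21) = 37

37


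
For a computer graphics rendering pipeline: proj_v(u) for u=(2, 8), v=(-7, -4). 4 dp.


u.v = -46, |v| = sqrt(65) = 8.0623
Scalar projection = u.v / |v| = -46 / sqrt(65) = -5.7056

-5.7056


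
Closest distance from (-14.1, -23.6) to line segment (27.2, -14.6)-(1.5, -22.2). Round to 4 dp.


Project P onto AB: t = 1 (clamped to [0,1])
Closest point on segment: (1.5, -22.2)
Distance: 15.6627

15.6627


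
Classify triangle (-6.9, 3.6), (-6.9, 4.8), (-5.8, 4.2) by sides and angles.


Side lengths squared: AB^2=1.44, BC^2=1.57, CA^2=1.57
Sorted: [1.44, 1.57, 1.57]
By sides: Isosceles, By angles: Acute

Isosceles, Acute


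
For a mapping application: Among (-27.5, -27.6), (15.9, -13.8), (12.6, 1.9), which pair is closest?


d(P0,P1) = 45.5412, d(P0,P2) = 49.7821, d(P1,P2) = 16.0431
Closest: P1 and P2

Closest pair: (15.9, -13.8) and (12.6, 1.9), distance = 16.0431


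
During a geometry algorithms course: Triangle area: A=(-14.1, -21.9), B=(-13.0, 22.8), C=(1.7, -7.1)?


Area = |x_A(y_B-y_C) + x_B(y_C-y_A) + x_C(y_A-y_B)|/2
= |(-421.59) + (-192.4) + (-75.99)|/2
= 689.98/2 = 344.99

344.99


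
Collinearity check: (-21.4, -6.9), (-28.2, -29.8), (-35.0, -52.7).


Cross product: ((-28.2)-(-21.4))*((-52.7)-(-6.9)) - ((-29.8)-(-6.9))*((-35)-(-21.4))
= 0

Yes, collinear


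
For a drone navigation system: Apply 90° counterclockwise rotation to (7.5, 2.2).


90° CCW: (x,y) -> (-y, x)
(7.5,2.2) -> (-2.2, 7.5)

(-2.2, 7.5)


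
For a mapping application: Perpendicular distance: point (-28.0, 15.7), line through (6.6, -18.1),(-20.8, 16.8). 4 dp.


|cross product| = 281.42
|line direction| = sqrt(1968.77) = 44.3708
Distance = 281.42/sqrt(1968.77) = 6.3425

6.3425


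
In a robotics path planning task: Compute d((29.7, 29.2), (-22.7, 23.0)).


dx=-52.4, dy=-6.2
d^2 = (-52.4)^2 + (-6.2)^2 = 2784.2
d = sqrt(2784.2) = 52.7655

52.7655


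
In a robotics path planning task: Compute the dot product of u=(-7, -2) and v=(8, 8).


u . v = u_x*v_x + u_y*v_y = (-7)*8 + (-2)*8
= (-56) + (-16) = -72

-72


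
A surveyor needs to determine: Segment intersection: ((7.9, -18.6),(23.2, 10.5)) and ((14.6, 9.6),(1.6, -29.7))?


Cross products: d1=103.29, d2=326.28, d3=236.49, d4=13.5
d1*d2 < 0 and d3*d4 < 0? no

No, they don't intersect


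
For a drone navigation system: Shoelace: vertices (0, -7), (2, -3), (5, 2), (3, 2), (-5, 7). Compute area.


Shoelace sum: (0*(-3) - 2*(-7)) + (2*2 - 5*(-3)) + (5*2 - 3*2) + (3*7 - (-5)*2) + ((-5)*(-7) - 0*7)
= 103
Area = |103|/2 = 51.5

51.5


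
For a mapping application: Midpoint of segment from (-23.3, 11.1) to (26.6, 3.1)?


M = (((-23.3)+26.6)/2, (11.1+3.1)/2)
= (1.65, 7.1)

(1.65, 7.1)


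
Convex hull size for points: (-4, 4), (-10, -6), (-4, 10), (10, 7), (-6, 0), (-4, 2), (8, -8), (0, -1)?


Convex hull vertices (CCW): (-10, -6), (8, -8), (10, 7), (-4, 10)
Count = 4

4


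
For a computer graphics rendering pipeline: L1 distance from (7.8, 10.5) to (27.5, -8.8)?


|7.8-27.5| + |10.5-(-8.8)| = 19.7 + 19.3 = 39

39


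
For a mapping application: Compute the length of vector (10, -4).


|u| = sqrt(10^2 + (-4)^2) = sqrt(116) = 10.7703

10.7703


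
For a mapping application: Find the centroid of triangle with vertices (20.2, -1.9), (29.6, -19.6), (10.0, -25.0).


Centroid = ((x_A+x_B+x_C)/3, (y_A+y_B+y_C)/3)
= ((20.2+29.6+10)/3, ((-1.9)+(-19.6)+(-25))/3)
= (19.9333, -15.5)

(19.9333, -15.5)


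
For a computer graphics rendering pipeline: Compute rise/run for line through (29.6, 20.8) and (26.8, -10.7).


slope = (y2-y1)/(x2-x1) = ((-10.7)-20.8)/(26.8-29.6) = (-31.5)/(-2.8) = 11.25

11.25


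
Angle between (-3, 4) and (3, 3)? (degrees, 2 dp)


u.v = 3, |u| = sqrt(25) = 5, |v| = sqrt(18) = 4.2426
cos(theta) = u.v/(|u||v|) = 3/sqrt(450) = 0.141421
theta = acos(0.141421) = 81.87 degrees

81.87 degrees


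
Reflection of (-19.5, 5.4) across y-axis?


Reflection over y-axis: (x,y) -> (-x,y)
(-19.5, 5.4) -> (19.5, 5.4)

(19.5, 5.4)


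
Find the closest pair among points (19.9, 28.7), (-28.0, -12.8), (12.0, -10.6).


d(P0,P1) = 63.3771, d(P0,P2) = 40.0862, d(P1,P2) = 40.0605
Closest: P1 and P2

Closest pair: (-28.0, -12.8) and (12.0, -10.6), distance = 40.0605


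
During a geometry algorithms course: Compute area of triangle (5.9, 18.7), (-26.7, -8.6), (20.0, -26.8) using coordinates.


Area = |x_A(y_B-y_C) + x_B(y_C-y_A) + x_C(y_A-y_B)|/2
= |107.38 + 1214.85 + 546|/2
= 1868.23/2 = 934.115

934.115


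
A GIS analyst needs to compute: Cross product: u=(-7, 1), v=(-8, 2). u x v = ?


u x v = u_x*v_y - u_y*v_x = (-7)*2 - 1*(-8)
= (-14) - (-8) = -6

-6


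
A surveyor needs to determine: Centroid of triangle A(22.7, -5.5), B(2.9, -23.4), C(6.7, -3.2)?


Centroid = ((x_A+x_B+x_C)/3, (y_A+y_B+y_C)/3)
= ((22.7+2.9+6.7)/3, ((-5.5)+(-23.4)+(-3.2))/3)
= (10.7667, -10.7)

(10.7667, -10.7)


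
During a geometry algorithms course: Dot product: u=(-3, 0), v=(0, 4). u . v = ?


u . v = u_x*v_x + u_y*v_y = (-3)*0 + 0*4
= 0 + 0 = 0

0


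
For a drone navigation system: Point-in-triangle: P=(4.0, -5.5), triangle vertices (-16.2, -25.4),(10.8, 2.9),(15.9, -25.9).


Cross products: AB x AP = -34.36, BC x BP = -238.68, CA x CP = -648.89
All same sign? yes

Yes, inside


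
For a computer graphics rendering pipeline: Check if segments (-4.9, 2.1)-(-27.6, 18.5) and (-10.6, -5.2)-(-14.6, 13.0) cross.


Cross products: d1=-132.94, d2=214.6, d3=259.19, d4=-88.35
d1*d2 < 0 and d3*d4 < 0? yes

Yes, they intersect


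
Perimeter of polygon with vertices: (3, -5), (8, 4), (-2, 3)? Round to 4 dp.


Sides: (3, -5)->(8, 4): sqrt(106) = 10.29563, (8, 4)->(-2, 3): sqrt(101) = 10.049876, (-2, 3)->(3, -5): sqrt(89) = 9.433981
Sum = 29.779487
Perimeter = 29.7795

29.7795


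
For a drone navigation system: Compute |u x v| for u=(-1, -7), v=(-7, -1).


|u x v| = |(-1)*(-1) - (-7)*(-7)|
= |1 - 49| = 48

48


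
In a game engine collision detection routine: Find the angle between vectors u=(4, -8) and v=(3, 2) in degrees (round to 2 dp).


u.v = -4, |u| = sqrt(80) = 8.9443, |v| = sqrt(13) = 3.6056
cos(theta) = u.v/(|u||v|) = -4/sqrt(1040) = -0.124035
theta = acos(-0.124035) = 97.13 degrees

97.13 degrees


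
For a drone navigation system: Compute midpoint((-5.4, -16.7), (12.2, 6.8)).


M = (((-5.4)+12.2)/2, ((-16.7)+6.8)/2)
= (3.4, -4.95)

(3.4, -4.95)


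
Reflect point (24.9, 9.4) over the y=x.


Reflection over y=x: (x,y) -> (y,x)
(24.9, 9.4) -> (9.4, 24.9)

(9.4, 24.9)


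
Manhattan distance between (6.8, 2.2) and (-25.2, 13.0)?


|6.8-(-25.2)| + |2.2-13| = 32 + 10.8 = 42.8

42.8


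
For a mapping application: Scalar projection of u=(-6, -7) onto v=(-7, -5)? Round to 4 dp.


u.v = 77, |v| = sqrt(74) = 8.6023
Scalar projection = u.v / |v| = 77 / sqrt(74) = 8.9511

8.9511


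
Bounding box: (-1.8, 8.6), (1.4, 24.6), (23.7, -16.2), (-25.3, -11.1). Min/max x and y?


x range: [-25.3, 23.7]
y range: [-16.2, 24.6]
Bounding box: (-25.3,-16.2) to (23.7,24.6)

(-25.3,-16.2) to (23.7,24.6)


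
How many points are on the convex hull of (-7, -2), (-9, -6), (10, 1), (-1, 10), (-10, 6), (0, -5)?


Convex hull vertices (CCW): (-10, 6), (-9, -6), (0, -5), (10, 1), (-1, 10)
Count = 5

5


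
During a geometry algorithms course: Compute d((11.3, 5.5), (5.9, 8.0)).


dx=-5.4, dy=2.5
d^2 = (-5.4)^2 + 2.5^2 = 35.41
d = sqrt(35.41) = 5.9506

5.9506


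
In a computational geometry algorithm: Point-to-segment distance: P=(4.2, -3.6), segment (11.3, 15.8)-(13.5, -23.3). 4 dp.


Project P onto AB: t = 0.4844 (clamped to [0,1])
Closest point on segment: (12.3657, -3.1405)
Distance: 8.1786

8.1786


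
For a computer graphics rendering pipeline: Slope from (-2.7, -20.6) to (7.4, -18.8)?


slope = (y2-y1)/(x2-x1) = ((-18.8)-(-20.6))/(7.4-(-2.7)) = 1.8/10.1 = 0.1782

0.1782


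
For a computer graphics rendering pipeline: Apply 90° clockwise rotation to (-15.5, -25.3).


90° CW: (x,y) -> (y, -x)
(-15.5,-25.3) -> (-25.3, 15.5)

(-25.3, 15.5)


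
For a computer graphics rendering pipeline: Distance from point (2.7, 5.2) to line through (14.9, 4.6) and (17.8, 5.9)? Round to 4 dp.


|cross product| = 17.6
|line direction| = sqrt(10.1) = 3.178
Distance = 17.6/sqrt(10.1) = 5.538

5.538


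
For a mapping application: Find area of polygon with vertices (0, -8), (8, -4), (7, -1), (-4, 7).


Shoelace sum: (0*(-4) - 8*(-8)) + (8*(-1) - 7*(-4)) + (7*7 - (-4)*(-1)) + ((-4)*(-8) - 0*7)
= 161
Area = |161|/2 = 80.5

80.5


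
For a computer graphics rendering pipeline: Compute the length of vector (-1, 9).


|u| = sqrt((-1)^2 + 9^2) = sqrt(82) = 9.0554

9.0554


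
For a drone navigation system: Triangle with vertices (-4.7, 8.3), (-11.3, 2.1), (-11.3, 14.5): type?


Side lengths squared: AB^2=82, BC^2=153.76, CA^2=82
Sorted: [82, 82, 153.76]
By sides: Isosceles, By angles: Acute

Isosceles, Acute


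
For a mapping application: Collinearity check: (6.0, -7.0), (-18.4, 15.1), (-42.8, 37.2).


Cross product: ((-18.4)-6)*(37.2-(-7)) - (15.1-(-7))*((-42.8)-6)
= 0

Yes, collinear


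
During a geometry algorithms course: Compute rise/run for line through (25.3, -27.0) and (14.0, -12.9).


slope = (y2-y1)/(x2-x1) = ((-12.9)-(-27))/(14-25.3) = 14.1/(-11.3) = -1.2478

-1.2478


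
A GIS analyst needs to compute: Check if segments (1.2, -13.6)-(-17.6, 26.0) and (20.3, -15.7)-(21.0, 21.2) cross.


Cross products: d1=706.26, d2=1427.7, d3=-716.88, d4=-1438.32
d1*d2 < 0 and d3*d4 < 0? no

No, they don't intersect


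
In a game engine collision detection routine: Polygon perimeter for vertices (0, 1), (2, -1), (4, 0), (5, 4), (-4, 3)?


Sides: (0, 1)->(2, -1): sqrt(8) = 2.828427, (2, -1)->(4, 0): sqrt(5) = 2.236068, (4, 0)->(5, 4): sqrt(17) = 4.123106, (5, 4)->(-4, 3): sqrt(82) = 9.055385, (-4, 3)->(0, 1): sqrt(20) = 4.472136
Sum = 22.715122
Perimeter = 22.7151

22.7151


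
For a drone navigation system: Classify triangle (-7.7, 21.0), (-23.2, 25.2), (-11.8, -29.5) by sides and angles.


Side lengths squared: AB^2=257.89, BC^2=3122.05, CA^2=2567.06
Sorted: [257.89, 2567.06, 3122.05]
By sides: Scalene, By angles: Obtuse

Scalene, Obtuse


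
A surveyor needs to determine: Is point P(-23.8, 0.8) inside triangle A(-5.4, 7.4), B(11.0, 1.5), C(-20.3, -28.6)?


Cross products: AB x AP = -216.8, BC x BP = -1025.57, CA x CP = 564.06
All same sign? no

No, outside


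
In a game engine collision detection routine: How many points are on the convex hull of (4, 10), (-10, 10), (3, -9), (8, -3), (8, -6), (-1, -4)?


Convex hull vertices (CCW): (-10, 10), (-1, -4), (3, -9), (8, -6), (8, -3), (4, 10)
Count = 6

6


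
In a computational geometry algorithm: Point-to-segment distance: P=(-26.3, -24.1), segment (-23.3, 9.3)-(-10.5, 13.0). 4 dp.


Project P onto AB: t = 0 (clamped to [0,1])
Closest point on segment: (-23.3, 9.3)
Distance: 33.5345

33.5345


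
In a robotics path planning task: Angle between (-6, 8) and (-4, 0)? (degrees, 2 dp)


u.v = 24, |u| = sqrt(100) = 10, |v| = sqrt(16) = 4
cos(theta) = u.v/(|u||v|) = 24/sqrt(1600) = 0.6
theta = acos(0.6) = 53.13 degrees

53.13 degrees


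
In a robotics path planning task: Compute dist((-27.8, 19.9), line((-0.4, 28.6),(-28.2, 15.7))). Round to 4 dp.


|cross product| = 111.6
|line direction| = sqrt(939.25) = 30.6472
Distance = 111.6/sqrt(939.25) = 3.6414

3.6414


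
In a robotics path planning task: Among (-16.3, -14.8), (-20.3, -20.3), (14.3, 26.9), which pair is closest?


d(P0,P1) = 6.8007, d(P0,P2) = 51.7228, d(P1,P2) = 58.5235
Closest: P0 and P1

Closest pair: (-16.3, -14.8) and (-20.3, -20.3), distance = 6.8007


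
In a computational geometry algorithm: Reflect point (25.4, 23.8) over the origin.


Reflection over origin: (x,y) -> (-x,-y)
(25.4, 23.8) -> (-25.4, -23.8)

(-25.4, -23.8)


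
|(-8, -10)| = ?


|u| = sqrt((-8)^2 + (-10)^2) = sqrt(164) = 12.8062

12.8062


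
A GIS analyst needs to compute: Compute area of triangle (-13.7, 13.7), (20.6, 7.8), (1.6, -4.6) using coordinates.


Area = |x_A(y_B-y_C) + x_B(y_C-y_A) + x_C(y_A-y_B)|/2
= |(-169.88) + (-376.98) + 9.44|/2
= 537.42/2 = 268.71

268.71


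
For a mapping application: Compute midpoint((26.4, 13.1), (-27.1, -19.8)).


M = ((26.4+(-27.1))/2, (13.1+(-19.8))/2)
= (-0.35, -3.35)

(-0.35, -3.35)


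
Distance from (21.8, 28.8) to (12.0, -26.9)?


dx=-9.8, dy=-55.7
d^2 = (-9.8)^2 + (-55.7)^2 = 3198.53
d = sqrt(3198.53) = 56.5555

56.5555


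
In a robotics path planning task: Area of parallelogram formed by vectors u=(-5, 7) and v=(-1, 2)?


|u x v| = |(-5)*2 - 7*(-1)|
= |(-10) - (-7)| = 3

3


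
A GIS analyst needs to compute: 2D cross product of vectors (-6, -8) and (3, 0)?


u x v = u_x*v_y - u_y*v_x = (-6)*0 - (-8)*3
= 0 - (-24) = 24

24


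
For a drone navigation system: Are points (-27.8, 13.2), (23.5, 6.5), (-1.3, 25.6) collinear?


Cross product: (23.5-(-27.8))*(25.6-13.2) - (6.5-13.2)*((-1.3)-(-27.8))
= 813.67

No, not collinear


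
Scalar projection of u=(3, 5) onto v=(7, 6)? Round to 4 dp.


u.v = 51, |v| = sqrt(85) = 9.2195
Scalar projection = u.v / |v| = 51 / sqrt(85) = 5.5317

5.5317


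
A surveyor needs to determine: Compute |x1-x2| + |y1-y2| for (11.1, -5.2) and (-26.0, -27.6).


|11.1-(-26)| + |(-5.2)-(-27.6)| = 37.1 + 22.4 = 59.5

59.5


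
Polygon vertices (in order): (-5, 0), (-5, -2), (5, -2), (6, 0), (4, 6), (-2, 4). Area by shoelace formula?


Shoelace sum: ((-5)*(-2) - (-5)*0) + ((-5)*(-2) - 5*(-2)) + (5*0 - 6*(-2)) + (6*6 - 4*0) + (4*4 - (-2)*6) + ((-2)*0 - (-5)*4)
= 126
Area = |126|/2 = 63

63


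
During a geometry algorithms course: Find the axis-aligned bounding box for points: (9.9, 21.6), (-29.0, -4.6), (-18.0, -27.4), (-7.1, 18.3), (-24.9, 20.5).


x range: [-29, 9.9]
y range: [-27.4, 21.6]
Bounding box: (-29,-27.4) to (9.9,21.6)

(-29,-27.4) to (9.9,21.6)


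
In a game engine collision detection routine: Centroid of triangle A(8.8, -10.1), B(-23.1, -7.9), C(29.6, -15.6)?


Centroid = ((x_A+x_B+x_C)/3, (y_A+y_B+y_C)/3)
= ((8.8+(-23.1)+29.6)/3, ((-10.1)+(-7.9)+(-15.6))/3)
= (5.1, -11.2)

(5.1, -11.2)


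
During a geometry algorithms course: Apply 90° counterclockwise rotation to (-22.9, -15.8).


90° CCW: (x,y) -> (-y, x)
(-22.9,-15.8) -> (15.8, -22.9)

(15.8, -22.9)


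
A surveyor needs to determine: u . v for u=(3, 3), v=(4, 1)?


u . v = u_x*v_x + u_y*v_y = 3*4 + 3*1
= 12 + 3 = 15

15


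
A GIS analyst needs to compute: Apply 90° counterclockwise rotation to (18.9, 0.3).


90° CCW: (x,y) -> (-y, x)
(18.9,0.3) -> (-0.3, 18.9)

(-0.3, 18.9)


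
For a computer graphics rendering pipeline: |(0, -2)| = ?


|u| = sqrt(0^2 + (-2)^2) = sqrt(4) = 2

2


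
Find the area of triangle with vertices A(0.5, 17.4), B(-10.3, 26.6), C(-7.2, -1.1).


Area = |x_A(y_B-y_C) + x_B(y_C-y_A) + x_C(y_A-y_B)|/2
= |13.85 + 190.55 + 66.24|/2
= 270.64/2 = 135.32

135.32


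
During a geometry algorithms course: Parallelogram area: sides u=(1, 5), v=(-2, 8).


|u x v| = |1*8 - 5*(-2)|
= |8 - (-10)| = 18

18


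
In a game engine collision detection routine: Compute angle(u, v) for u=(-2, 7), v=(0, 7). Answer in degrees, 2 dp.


u.v = 49, |u| = sqrt(53) = 7.2801, |v| = sqrt(49) = 7
cos(theta) = u.v/(|u||v|) = 49/sqrt(2597) = 0.961524
theta = acos(0.961524) = 15.95 degrees

15.95 degrees


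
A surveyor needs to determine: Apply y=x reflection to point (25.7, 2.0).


Reflection over y=x: (x,y) -> (y,x)
(25.7, 2) -> (2, 25.7)

(2, 25.7)


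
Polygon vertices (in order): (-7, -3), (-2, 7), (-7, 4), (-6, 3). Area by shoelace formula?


Shoelace sum: ((-7)*7 - (-2)*(-3)) + ((-2)*4 - (-7)*7) + ((-7)*3 - (-6)*4) + ((-6)*(-3) - (-7)*3)
= 28
Area = |28|/2 = 14

14


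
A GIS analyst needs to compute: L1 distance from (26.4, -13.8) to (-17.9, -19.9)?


|26.4-(-17.9)| + |(-13.8)-(-19.9)| = 44.3 + 6.1 = 50.4

50.4


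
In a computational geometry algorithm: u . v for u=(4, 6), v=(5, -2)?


u . v = u_x*v_x + u_y*v_y = 4*5 + 6*(-2)
= 20 + (-12) = 8

8


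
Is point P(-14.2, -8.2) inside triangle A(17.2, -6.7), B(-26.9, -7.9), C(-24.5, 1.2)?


Cross products: AB x AP = 28.47, BC x BP = -116.29, CA x CP = -310.61
All same sign? no

No, outside


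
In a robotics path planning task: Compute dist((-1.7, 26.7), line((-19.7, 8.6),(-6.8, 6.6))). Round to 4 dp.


|cross product| = 269.49
|line direction| = sqrt(170.41) = 13.0541
Distance = 269.49/sqrt(170.41) = 20.6441

20.6441


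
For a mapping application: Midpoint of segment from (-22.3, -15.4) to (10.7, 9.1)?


M = (((-22.3)+10.7)/2, ((-15.4)+9.1)/2)
= (-5.8, -3.15)

(-5.8, -3.15)


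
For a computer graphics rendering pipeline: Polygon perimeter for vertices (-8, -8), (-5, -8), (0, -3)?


Sides: (-8, -8)->(-5, -8): sqrt(9) = 3, (-5, -8)->(0, -3): sqrt(50) = 7.071068, (0, -3)->(-8, -8): sqrt(89) = 9.433981
Sum = 19.505049
Perimeter = 19.505

19.505


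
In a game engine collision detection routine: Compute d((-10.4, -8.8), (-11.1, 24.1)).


dx=-0.7, dy=32.9
d^2 = (-0.7)^2 + 32.9^2 = 1082.9
d = sqrt(1082.9) = 32.9074

32.9074


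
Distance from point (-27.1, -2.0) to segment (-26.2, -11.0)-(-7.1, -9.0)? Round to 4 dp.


Project P onto AB: t = 0.0022 (clamped to [0,1])
Closest point on segment: (-26.1581, -10.9956)
Distance: 9.0448

9.0448


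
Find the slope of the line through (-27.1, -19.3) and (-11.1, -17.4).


slope = (y2-y1)/(x2-x1) = ((-17.4)-(-19.3))/((-11.1)-(-27.1)) = 1.9/16 = 0.1187

0.1187


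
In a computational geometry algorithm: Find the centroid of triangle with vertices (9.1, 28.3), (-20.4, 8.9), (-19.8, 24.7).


Centroid = ((x_A+x_B+x_C)/3, (y_A+y_B+y_C)/3)
= ((9.1+(-20.4)+(-19.8))/3, (28.3+8.9+24.7)/3)
= (-10.3667, 20.6333)

(-10.3667, 20.6333)


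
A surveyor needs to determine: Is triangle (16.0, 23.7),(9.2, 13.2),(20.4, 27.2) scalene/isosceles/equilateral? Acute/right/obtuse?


Side lengths squared: AB^2=156.49, BC^2=321.44, CA^2=31.61
Sorted: [31.61, 156.49, 321.44]
By sides: Scalene, By angles: Obtuse

Scalene, Obtuse


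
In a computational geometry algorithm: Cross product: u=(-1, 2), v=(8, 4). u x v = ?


u x v = u_x*v_y - u_y*v_x = (-1)*4 - 2*8
= (-4) - 16 = -20

-20


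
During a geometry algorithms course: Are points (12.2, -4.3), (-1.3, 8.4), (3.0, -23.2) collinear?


Cross product: ((-1.3)-12.2)*((-23.2)-(-4.3)) - (8.4-(-4.3))*(3-12.2)
= 371.99

No, not collinear


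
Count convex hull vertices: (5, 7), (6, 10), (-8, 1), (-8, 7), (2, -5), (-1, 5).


Convex hull vertices (CCW): (-8, 1), (2, -5), (6, 10), (-8, 7)
Count = 4

4


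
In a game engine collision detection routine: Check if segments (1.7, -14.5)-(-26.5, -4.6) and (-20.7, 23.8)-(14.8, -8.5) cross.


Cross products: d1=-636.13, d2=-1195.54, d3=-858.3, d4=-298.89
d1*d2 < 0 and d3*d4 < 0? no

No, they don't intersect


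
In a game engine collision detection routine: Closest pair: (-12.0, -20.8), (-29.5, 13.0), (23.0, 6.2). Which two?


d(P0,P1) = 38.0617, d(P0,P2) = 44.2041, d(P1,P2) = 52.9385
Closest: P0 and P1

Closest pair: (-12.0, -20.8) and (-29.5, 13.0), distance = 38.0617


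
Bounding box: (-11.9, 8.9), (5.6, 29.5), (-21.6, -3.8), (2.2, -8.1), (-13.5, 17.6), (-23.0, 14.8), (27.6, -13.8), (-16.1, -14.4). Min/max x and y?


x range: [-23, 27.6]
y range: [-14.4, 29.5]
Bounding box: (-23,-14.4) to (27.6,29.5)

(-23,-14.4) to (27.6,29.5)


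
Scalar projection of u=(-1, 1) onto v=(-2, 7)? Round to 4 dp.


u.v = 9, |v| = sqrt(53) = 7.2801
Scalar projection = u.v / |v| = 9 / sqrt(53) = 1.2362

1.2362


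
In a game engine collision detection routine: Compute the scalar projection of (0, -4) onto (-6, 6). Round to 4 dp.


u.v = -24, |v| = sqrt(72) = 8.4853
Scalar projection = u.v / |v| = -24 / sqrt(72) = -2.8284

-2.8284


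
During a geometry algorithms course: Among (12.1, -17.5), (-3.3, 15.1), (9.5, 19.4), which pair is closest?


d(P0,P1) = 36.0544, d(P0,P2) = 36.9915, d(P1,P2) = 13.503
Closest: P1 and P2

Closest pair: (-3.3, 15.1) and (9.5, 19.4), distance = 13.503


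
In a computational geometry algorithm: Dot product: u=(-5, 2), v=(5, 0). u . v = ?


u . v = u_x*v_x + u_y*v_y = (-5)*5 + 2*0
= (-25) + 0 = -25

-25


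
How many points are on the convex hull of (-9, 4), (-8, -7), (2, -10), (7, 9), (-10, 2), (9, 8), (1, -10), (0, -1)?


Convex hull vertices (CCW): (-10, 2), (-8, -7), (1, -10), (2, -10), (9, 8), (7, 9), (-9, 4)
Count = 7

7


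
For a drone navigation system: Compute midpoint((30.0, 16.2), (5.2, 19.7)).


M = ((30+5.2)/2, (16.2+19.7)/2)
= (17.6, 17.95)

(17.6, 17.95)


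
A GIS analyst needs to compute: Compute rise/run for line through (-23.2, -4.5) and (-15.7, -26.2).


slope = (y2-y1)/(x2-x1) = ((-26.2)-(-4.5))/((-15.7)-(-23.2)) = (-21.7)/7.5 = -2.8933

-2.8933


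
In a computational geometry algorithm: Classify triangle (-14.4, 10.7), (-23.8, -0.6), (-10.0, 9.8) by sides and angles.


Side lengths squared: AB^2=216.05, BC^2=298.6, CA^2=20.17
Sorted: [20.17, 216.05, 298.6]
By sides: Scalene, By angles: Obtuse

Scalene, Obtuse


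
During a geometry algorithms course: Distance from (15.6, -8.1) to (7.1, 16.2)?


dx=-8.5, dy=24.3
d^2 = (-8.5)^2 + 24.3^2 = 662.74
d = sqrt(662.74) = 25.7437

25.7437


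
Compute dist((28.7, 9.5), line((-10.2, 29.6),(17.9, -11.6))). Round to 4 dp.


|cross product| = 1037.87
|line direction| = sqrt(2487.05) = 49.8703
Distance = 1037.87/sqrt(2487.05) = 20.8114

20.8114


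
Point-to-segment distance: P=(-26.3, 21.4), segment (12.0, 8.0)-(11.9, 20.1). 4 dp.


Project P onto AB: t = 1 (clamped to [0,1])
Closest point on segment: (11.9, 20.1)
Distance: 38.2221

38.2221


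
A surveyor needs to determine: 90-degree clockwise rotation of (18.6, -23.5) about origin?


90° CW: (x,y) -> (y, -x)
(18.6,-23.5) -> (-23.5, -18.6)

(-23.5, -18.6)


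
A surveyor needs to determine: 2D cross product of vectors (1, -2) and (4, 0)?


u x v = u_x*v_y - u_y*v_x = 1*0 - (-2)*4
= 0 - (-8) = 8

8


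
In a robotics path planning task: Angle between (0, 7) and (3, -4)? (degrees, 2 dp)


u.v = -28, |u| = sqrt(49) = 7, |v| = sqrt(25) = 5
cos(theta) = u.v/(|u||v|) = -28/sqrt(1225) = -0.8
theta = acos(-0.8) = 143.13 degrees

143.13 degrees


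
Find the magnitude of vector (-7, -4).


|u| = sqrt((-7)^2 + (-4)^2) = sqrt(65) = 8.0623

8.0623


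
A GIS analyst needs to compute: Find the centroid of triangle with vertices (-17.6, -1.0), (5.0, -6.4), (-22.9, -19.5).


Centroid = ((x_A+x_B+x_C)/3, (y_A+y_B+y_C)/3)
= (((-17.6)+5+(-22.9))/3, ((-1)+(-6.4)+(-19.5))/3)
= (-11.8333, -8.9667)

(-11.8333, -8.9667)


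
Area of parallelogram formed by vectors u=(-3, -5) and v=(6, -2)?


|u x v| = |(-3)*(-2) - (-5)*6|
= |6 - (-30)| = 36

36


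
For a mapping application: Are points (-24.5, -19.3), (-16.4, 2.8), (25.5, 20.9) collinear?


Cross product: ((-16.4)-(-24.5))*(20.9-(-19.3)) - (2.8-(-19.3))*(25.5-(-24.5))
= -779.38

No, not collinear


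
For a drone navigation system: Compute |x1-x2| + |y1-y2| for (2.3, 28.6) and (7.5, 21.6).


|2.3-7.5| + |28.6-21.6| = 5.2 + 7 = 12.2

12.2


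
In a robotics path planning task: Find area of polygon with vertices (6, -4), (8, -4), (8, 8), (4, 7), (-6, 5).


Shoelace sum: (6*(-4) - 8*(-4)) + (8*8 - 8*(-4)) + (8*7 - 4*8) + (4*5 - (-6)*7) + ((-6)*(-4) - 6*5)
= 184
Area = |184|/2 = 92

92


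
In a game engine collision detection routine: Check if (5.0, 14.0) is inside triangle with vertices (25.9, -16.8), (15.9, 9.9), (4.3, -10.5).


Cross products: AB x AP = 250.03, BC x BP = -269.92, CA x CP = 533.61
All same sign? no

No, outside


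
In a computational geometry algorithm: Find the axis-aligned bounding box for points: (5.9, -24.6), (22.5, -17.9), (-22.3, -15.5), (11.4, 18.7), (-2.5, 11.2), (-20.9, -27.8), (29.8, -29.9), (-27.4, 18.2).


x range: [-27.4, 29.8]
y range: [-29.9, 18.7]
Bounding box: (-27.4,-29.9) to (29.8,18.7)

(-27.4,-29.9) to (29.8,18.7)


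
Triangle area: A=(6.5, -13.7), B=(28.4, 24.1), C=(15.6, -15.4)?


Area = |x_A(y_B-y_C) + x_B(y_C-y_A) + x_C(y_A-y_B)|/2
= |256.75 + (-48.28) + (-589.68)|/2
= 381.21/2 = 190.605

190.605


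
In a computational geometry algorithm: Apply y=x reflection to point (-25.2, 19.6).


Reflection over y=x: (x,y) -> (y,x)
(-25.2, 19.6) -> (19.6, -25.2)

(19.6, -25.2)


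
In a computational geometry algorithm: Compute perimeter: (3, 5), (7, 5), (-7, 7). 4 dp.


Sides: (3, 5)->(7, 5): sqrt(16) = 4, (7, 5)->(-7, 7): sqrt(200) = 14.142136, (-7, 7)->(3, 5): sqrt(104) = 10.198039
Sum = 28.340175
Perimeter = 28.3402

28.3402


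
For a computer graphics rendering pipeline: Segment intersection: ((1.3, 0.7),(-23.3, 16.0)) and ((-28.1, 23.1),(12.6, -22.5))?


Cross products: d1=428.96, d2=-70.09, d3=-101.22, d4=397.83
d1*d2 < 0 and d3*d4 < 0? yes

Yes, they intersect


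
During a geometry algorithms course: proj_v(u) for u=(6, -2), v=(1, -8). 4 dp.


u.v = 22, |v| = sqrt(65) = 8.0623
Scalar projection = u.v / |v| = 22 / sqrt(65) = 2.7288

2.7288


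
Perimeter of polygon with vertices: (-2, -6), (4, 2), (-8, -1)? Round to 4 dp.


Sides: (-2, -6)->(4, 2): sqrt(100) = 10, (4, 2)->(-8, -1): sqrt(153) = 12.369317, (-8, -1)->(-2, -6): sqrt(61) = 7.81025
Sum = 30.179567
Perimeter = 30.1796

30.1796


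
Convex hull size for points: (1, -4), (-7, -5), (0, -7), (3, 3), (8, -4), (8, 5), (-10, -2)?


Convex hull vertices (CCW): (-10, -2), (-7, -5), (0, -7), (8, -4), (8, 5)
Count = 5

5


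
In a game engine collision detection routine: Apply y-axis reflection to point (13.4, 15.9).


Reflection over y-axis: (x,y) -> (-x,y)
(13.4, 15.9) -> (-13.4, 15.9)

(-13.4, 15.9)


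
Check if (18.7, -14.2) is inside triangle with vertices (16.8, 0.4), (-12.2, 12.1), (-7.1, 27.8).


Cross products: AB x AP = 401.17, BC x BP = -619.26, CA x CP = -296.88
All same sign? no

No, outside


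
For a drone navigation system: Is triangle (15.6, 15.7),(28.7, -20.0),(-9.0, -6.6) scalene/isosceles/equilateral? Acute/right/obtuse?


Side lengths squared: AB^2=1446.1, BC^2=1600.85, CA^2=1102.45
Sorted: [1102.45, 1446.1, 1600.85]
By sides: Scalene, By angles: Acute

Scalene, Acute


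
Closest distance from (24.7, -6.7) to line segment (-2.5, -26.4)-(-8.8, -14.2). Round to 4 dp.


Project P onto AB: t = 0.3659 (clamped to [0,1])
Closest point on segment: (-4.8051, -21.9362)
Distance: 33.2068

33.2068


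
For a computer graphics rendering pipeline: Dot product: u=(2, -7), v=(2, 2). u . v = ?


u . v = u_x*v_x + u_y*v_y = 2*2 + (-7)*2
= 4 + (-14) = -10

-10


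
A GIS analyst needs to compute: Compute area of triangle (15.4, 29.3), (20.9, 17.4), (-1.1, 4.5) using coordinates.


Area = |x_A(y_B-y_C) + x_B(y_C-y_A) + x_C(y_A-y_B)|/2
= |198.66 + (-518.32) + (-13.09)|/2
= 332.75/2 = 166.375

166.375


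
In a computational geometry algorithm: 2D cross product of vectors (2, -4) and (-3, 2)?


u x v = u_x*v_y - u_y*v_x = 2*2 - (-4)*(-3)
= 4 - 12 = -8

-8


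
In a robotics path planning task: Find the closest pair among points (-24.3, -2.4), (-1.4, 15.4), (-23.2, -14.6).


d(P0,P1) = 29.0043, d(P0,P2) = 12.2495, d(P1,P2) = 37.0842
Closest: P0 and P2

Closest pair: (-24.3, -2.4) and (-23.2, -14.6), distance = 12.2495


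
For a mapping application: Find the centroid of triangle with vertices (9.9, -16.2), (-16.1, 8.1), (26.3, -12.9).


Centroid = ((x_A+x_B+x_C)/3, (y_A+y_B+y_C)/3)
= ((9.9+(-16.1)+26.3)/3, ((-16.2)+8.1+(-12.9))/3)
= (6.7, -7)

(6.7, -7)


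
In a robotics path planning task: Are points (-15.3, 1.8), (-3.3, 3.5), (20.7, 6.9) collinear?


Cross product: ((-3.3)-(-15.3))*(6.9-1.8) - (3.5-1.8)*(20.7-(-15.3))
= 0

Yes, collinear


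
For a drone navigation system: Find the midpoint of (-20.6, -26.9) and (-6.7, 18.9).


M = (((-20.6)+(-6.7))/2, ((-26.9)+18.9)/2)
= (-13.65, -4)

(-13.65, -4)


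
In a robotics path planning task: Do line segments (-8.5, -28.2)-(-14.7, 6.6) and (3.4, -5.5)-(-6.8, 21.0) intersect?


Cross products: d1=546.89, d2=356.23, d3=-554.86, d4=-364.2
d1*d2 < 0 and d3*d4 < 0? no

No, they don't intersect


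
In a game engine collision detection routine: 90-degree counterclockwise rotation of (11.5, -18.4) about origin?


90° CCW: (x,y) -> (-y, x)
(11.5,-18.4) -> (18.4, 11.5)

(18.4, 11.5)


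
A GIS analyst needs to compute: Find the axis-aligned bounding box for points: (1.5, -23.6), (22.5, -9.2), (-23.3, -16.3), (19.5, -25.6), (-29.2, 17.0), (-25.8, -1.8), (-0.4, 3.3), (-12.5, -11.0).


x range: [-29.2, 22.5]
y range: [-25.6, 17]
Bounding box: (-29.2,-25.6) to (22.5,17)

(-29.2,-25.6) to (22.5,17)


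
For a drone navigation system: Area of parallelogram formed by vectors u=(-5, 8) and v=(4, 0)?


|u x v| = |(-5)*0 - 8*4|
= |0 - 32| = 32

32


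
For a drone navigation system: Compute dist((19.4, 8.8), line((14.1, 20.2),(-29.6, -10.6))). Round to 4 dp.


|cross product| = 661.42
|line direction| = sqrt(2858.33) = 53.4634
Distance = 661.42/sqrt(2858.33) = 12.3715

12.3715


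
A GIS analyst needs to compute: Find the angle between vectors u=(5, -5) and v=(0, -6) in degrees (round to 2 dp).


u.v = 30, |u| = sqrt(50) = 7.0711, |v| = sqrt(36) = 6
cos(theta) = u.v/(|u||v|) = 30/sqrt(1800) = 0.707107
theta = acos(0.707107) = 45 degrees

45 degrees


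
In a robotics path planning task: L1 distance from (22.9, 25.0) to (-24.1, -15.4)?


|22.9-(-24.1)| + |25-(-15.4)| = 47 + 40.4 = 87.4

87.4


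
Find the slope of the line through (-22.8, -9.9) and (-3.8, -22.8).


slope = (y2-y1)/(x2-x1) = ((-22.8)-(-9.9))/((-3.8)-(-22.8)) = (-12.9)/19 = -0.6789

-0.6789


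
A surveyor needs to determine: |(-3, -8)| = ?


|u| = sqrt((-3)^2 + (-8)^2) = sqrt(73) = 8.544

8.544


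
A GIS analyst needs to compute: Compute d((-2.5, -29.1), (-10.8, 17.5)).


dx=-8.3, dy=46.6
d^2 = (-8.3)^2 + 46.6^2 = 2240.45
d = sqrt(2240.45) = 47.3334

47.3334


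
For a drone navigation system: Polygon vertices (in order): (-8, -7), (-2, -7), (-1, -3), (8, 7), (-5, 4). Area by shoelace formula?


Shoelace sum: ((-8)*(-7) - (-2)*(-7)) + ((-2)*(-3) - (-1)*(-7)) + ((-1)*7 - 8*(-3)) + (8*4 - (-5)*7) + ((-5)*(-7) - (-8)*4)
= 192
Area = |192|/2 = 96

96


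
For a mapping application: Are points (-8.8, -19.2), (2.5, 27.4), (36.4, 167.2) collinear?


Cross product: (2.5-(-8.8))*(167.2-(-19.2)) - (27.4-(-19.2))*(36.4-(-8.8))
= 0

Yes, collinear


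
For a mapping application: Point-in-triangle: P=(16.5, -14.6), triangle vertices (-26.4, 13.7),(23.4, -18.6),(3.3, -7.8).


Cross products: AB x AP = -23.67, BC x BP = -5.88, CA x CP = -81.84
All same sign? yes

Yes, inside


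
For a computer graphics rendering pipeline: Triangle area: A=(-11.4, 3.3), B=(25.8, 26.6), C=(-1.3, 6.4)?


Area = |x_A(y_B-y_C) + x_B(y_C-y_A) + x_C(y_A-y_B)|/2
= |(-230.28) + 79.98 + 30.29|/2
= 120.01/2 = 60.005

60.005


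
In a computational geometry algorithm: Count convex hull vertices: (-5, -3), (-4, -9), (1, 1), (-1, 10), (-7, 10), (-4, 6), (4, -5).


Convex hull vertices (CCW): (-7, 10), (-5, -3), (-4, -9), (4, -5), (-1, 10)
Count = 5

5


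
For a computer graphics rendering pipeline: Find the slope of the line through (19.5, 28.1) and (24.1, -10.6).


slope = (y2-y1)/(x2-x1) = ((-10.6)-28.1)/(24.1-19.5) = (-38.7)/4.6 = -8.413

-8.413


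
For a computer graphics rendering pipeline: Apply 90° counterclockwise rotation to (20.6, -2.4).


90° CCW: (x,y) -> (-y, x)
(20.6,-2.4) -> (2.4, 20.6)

(2.4, 20.6)


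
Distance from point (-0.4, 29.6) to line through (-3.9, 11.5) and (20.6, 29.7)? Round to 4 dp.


|cross product| = 379.75
|line direction| = sqrt(931.49) = 30.5203
Distance = 379.75/sqrt(931.49) = 12.4425

12.4425


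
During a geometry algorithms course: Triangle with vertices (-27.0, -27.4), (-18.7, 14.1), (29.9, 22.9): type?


Side lengths squared: AB^2=1791.14, BC^2=2439.4, CA^2=5767.7
Sorted: [1791.14, 2439.4, 5767.7]
By sides: Scalene, By angles: Obtuse

Scalene, Obtuse


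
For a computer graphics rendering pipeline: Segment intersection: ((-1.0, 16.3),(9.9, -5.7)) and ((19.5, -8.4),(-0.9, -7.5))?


Cross products: d1=-485.43, d2=-46.44, d3=181.77, d4=-257.22
d1*d2 < 0 and d3*d4 < 0? no

No, they don't intersect


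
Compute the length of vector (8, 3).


|u| = sqrt(8^2 + 3^2) = sqrt(73) = 8.544

8.544


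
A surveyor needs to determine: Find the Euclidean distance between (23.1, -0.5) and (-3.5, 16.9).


dx=-26.6, dy=17.4
d^2 = (-26.6)^2 + 17.4^2 = 1010.32
d = sqrt(1010.32) = 31.7855

31.7855


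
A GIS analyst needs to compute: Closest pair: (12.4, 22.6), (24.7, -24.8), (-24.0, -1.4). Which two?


d(P0,P1) = 48.9699, d(P0,P2) = 43.6, d(P1,P2) = 54.0301
Closest: P0 and P2

Closest pair: (12.4, 22.6) and (-24.0, -1.4), distance = 43.6


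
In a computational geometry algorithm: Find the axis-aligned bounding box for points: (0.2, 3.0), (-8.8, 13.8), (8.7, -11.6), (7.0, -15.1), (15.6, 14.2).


x range: [-8.8, 15.6]
y range: [-15.1, 14.2]
Bounding box: (-8.8,-15.1) to (15.6,14.2)

(-8.8,-15.1) to (15.6,14.2)


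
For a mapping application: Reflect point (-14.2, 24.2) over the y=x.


Reflection over y=x: (x,y) -> (y,x)
(-14.2, 24.2) -> (24.2, -14.2)

(24.2, -14.2)


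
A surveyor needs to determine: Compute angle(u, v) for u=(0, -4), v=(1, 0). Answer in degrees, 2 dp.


u.v = 0, |u| = sqrt(16) = 4, |v| = sqrt(1) = 1
cos(theta) = u.v/(|u||v|) = 0/sqrt(16) = 0
theta = acos(0) = 90 degrees

90 degrees


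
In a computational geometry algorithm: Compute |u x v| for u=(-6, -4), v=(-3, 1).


|u x v| = |(-6)*1 - (-4)*(-3)|
= |(-6) - 12| = 18

18


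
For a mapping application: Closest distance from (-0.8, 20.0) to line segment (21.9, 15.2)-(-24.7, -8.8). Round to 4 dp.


Project P onto AB: t = 0.3431 (clamped to [0,1])
Closest point on segment: (5.9127, 6.9662)
Distance: 14.6608

14.6608
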